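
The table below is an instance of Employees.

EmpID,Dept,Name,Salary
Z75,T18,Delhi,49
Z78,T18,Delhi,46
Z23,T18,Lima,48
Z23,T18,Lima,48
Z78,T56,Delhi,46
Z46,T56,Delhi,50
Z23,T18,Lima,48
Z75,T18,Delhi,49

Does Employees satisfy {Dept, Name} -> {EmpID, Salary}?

No

(Dept=T18, Name=Delhi): 3 rows → {EmpID,Salary} takes values {(Z75, 49), (Z78, 46)} — violation
(Dept=T18, Name=Lima): 3 rows → {EmpID,Salary} = (Z23, 48), (Z23, 48), (Z23, 48) ✓
(Dept=T56, Name=Delhi): 2 rows → {EmpID,Salary} takes values {(Z78, 46), (Z46, 50)} — violation
Two rows agree on {Dept, Name} but differ on {EmpID, Salary}, so {Dept, Name} -> {EmpID, Salary} does not hold.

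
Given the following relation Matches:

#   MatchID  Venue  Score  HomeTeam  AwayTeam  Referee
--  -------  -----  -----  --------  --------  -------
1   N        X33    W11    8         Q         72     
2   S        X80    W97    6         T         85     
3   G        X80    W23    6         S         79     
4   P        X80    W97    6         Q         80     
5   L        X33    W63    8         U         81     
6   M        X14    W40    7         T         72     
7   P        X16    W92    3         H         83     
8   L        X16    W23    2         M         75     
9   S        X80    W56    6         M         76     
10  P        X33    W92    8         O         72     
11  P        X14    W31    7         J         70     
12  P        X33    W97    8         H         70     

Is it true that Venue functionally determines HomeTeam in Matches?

No

Venue=X33: rows 1, 5, 10, 12 → HomeTeam = 8, 8, 8, 8 ✓
Venue=X80: rows 2, 3, 4, 9 → HomeTeam = 6, 6, 6, 6 ✓
Venue=X14: rows 6, 11 → HomeTeam = 7, 7 ✓
Venue=X16: rows 7, 8 → HomeTeam takes values {3, 2} — violation
Two rows agree on Venue but differ on HomeTeam, so Venue -> HomeTeam does not hold.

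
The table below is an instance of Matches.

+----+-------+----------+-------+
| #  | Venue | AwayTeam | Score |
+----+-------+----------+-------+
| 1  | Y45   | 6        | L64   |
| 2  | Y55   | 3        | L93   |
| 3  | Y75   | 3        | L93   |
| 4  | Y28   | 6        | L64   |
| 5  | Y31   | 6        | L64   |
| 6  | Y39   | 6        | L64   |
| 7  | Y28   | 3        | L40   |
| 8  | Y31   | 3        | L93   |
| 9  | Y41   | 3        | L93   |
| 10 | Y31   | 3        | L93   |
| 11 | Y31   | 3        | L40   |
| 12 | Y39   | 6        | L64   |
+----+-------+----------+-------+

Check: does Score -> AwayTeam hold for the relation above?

Score=L64: rows 1, 4, 5, 6, 12 → AwayTeam = 6, 6, 6, 6, 6 ✓
Score=L93: rows 2, 3, 8, 9, 10 → AwayTeam = 3, 3, 3, 3, 3 ✓
Score=L40: rows 7, 11 → AwayTeam = 3, 3 ✓
Every Score value is associated with a single AwayTeam value, so Score -> AwayTeam holds.

Yes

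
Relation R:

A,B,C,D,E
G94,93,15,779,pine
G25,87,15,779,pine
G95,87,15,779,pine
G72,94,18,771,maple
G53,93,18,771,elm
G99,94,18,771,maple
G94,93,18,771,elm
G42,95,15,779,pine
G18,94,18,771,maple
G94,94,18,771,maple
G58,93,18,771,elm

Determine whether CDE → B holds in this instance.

(C=15, D=779, E=pine): 4 rows → B takes values {93, 87, 95} — violation
(C=18, D=771, E=maple): 4 rows → B = 94, 94, 94, 94 ✓
(C=18, D=771, E=elm): 3 rows → B = 93, 93, 93 ✓
Two rows agree on CDE but differ on B, so CDE → B does not hold.

No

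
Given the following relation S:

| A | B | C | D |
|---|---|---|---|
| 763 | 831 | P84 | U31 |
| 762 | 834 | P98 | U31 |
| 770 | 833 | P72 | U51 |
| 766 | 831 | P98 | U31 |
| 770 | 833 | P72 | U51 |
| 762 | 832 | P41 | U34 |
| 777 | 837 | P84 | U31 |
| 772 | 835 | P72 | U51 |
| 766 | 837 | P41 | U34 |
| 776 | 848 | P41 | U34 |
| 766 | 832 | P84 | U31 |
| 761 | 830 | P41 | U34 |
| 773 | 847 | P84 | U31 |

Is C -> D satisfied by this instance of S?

Yes

C=P84: 4 rows → D = U31, U31, U31, U31 ✓
C=P98: 2 rows → D = U31, U31 ✓
C=P72: 3 rows → D = U51, U51, U51 ✓
C=P41: 4 rows → D = U34, U34, U34, U34 ✓
Every C value is associated with a single D value, so C -> D holds.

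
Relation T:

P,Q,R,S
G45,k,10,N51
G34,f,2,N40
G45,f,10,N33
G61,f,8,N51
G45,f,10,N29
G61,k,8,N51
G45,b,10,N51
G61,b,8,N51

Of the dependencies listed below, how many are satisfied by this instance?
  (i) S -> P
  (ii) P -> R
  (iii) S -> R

1

(i) S -> P: S=N51: 5 rows → P takes values {G45, G61} — violation — fails.
(ii) P -> R: every LHS value maps to a single RHS value — holds.
(iii) S -> R: S=N51: 5 rows → R takes values {10, 8} — violation — fails.
1 of the 3 dependencies holds.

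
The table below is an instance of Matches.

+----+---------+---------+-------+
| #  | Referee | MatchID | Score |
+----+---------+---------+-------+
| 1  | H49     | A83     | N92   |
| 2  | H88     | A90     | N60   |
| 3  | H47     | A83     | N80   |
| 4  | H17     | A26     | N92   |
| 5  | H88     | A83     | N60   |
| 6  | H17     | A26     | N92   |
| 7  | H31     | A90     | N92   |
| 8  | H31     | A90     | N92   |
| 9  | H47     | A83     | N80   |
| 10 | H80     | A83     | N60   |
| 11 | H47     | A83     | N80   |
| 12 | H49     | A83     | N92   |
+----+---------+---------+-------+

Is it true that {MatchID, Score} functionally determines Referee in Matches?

(MatchID=A83, Score=N92): rows 1, 12 → Referee = H49, H49 ✓
(MatchID=A90, Score=N60): row 2 → Referee = H88 ✓
(MatchID=A83, Score=N80): rows 3, 9, 11 → Referee = H47, H47, H47 ✓
(MatchID=A26, Score=N92): rows 4, 6 → Referee = H17, H17 ✓
(MatchID=A83, Score=N60): rows 5, 10 → Referee takes values {H88, H80} — violation
(MatchID=A90, Score=N92): rows 7, 8 → Referee = H31, H31 ✓
Two rows agree on {MatchID, Score} but differ on Referee, so {MatchID, Score} -> Referee does not hold.

No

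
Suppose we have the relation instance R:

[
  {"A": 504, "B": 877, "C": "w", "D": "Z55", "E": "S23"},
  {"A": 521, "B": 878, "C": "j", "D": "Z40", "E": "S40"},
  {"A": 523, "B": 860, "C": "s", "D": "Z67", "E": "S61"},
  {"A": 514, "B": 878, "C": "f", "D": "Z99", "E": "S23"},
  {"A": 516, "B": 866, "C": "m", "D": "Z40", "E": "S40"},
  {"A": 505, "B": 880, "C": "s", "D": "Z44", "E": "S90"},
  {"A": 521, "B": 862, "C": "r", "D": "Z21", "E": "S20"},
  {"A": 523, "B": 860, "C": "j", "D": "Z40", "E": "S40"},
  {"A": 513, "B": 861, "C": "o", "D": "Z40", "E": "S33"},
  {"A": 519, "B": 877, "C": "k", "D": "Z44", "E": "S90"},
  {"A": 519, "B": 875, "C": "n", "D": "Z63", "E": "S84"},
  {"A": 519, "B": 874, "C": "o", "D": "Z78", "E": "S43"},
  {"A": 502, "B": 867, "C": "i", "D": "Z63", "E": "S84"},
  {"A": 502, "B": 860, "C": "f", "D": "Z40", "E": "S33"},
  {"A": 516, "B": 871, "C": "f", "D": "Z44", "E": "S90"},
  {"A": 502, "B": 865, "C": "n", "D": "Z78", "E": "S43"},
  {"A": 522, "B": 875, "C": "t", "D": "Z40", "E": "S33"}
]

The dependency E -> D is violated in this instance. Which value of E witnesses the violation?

E=S23: 2 rows → D takes values {Z55, Z99} — violation
E=S40: 3 rows → D = Z40, Z40, Z40 ✓
E=S61: 1 row → D = Z67 ✓
E=S90: 3 rows → D = Z44, Z44, Z44 ✓
E=S20: 1 row → D = Z21 ✓
E=S33: 3 rows → D = Z40, Z40, Z40 ✓
E=S84: 2 rows → D = Z63, Z63 ✓
E=S43: 2 rows → D = Z78, Z78 ✓
The only E value with inconsistent D is E=S23.

S23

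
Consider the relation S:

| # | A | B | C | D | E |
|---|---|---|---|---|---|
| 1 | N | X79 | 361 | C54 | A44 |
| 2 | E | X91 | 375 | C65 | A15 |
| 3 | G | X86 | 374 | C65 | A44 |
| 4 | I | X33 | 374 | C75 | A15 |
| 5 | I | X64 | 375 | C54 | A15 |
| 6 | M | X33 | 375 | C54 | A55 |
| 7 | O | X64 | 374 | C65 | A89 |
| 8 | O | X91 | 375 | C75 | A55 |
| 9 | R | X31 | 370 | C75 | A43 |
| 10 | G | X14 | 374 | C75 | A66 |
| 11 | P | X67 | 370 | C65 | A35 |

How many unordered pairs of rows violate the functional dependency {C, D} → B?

(C=374, D=C65): violating pairs (3,7) — 1 pair.
(C=374, D=C75): violating pairs (4,10) — 1 pair.
(C=375, D=C54): violating pairs (5,6) — 1 pair.

3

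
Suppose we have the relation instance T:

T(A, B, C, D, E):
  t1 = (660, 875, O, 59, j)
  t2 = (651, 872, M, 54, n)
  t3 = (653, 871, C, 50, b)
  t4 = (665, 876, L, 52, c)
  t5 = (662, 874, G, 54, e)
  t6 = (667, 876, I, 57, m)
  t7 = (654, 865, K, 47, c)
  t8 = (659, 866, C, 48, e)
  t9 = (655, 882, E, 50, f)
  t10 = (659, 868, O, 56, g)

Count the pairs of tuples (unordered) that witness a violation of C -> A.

2

C=O: violating pairs (1,10) — 1 pair.
C=C: violating pairs (3,8) — 1 pair.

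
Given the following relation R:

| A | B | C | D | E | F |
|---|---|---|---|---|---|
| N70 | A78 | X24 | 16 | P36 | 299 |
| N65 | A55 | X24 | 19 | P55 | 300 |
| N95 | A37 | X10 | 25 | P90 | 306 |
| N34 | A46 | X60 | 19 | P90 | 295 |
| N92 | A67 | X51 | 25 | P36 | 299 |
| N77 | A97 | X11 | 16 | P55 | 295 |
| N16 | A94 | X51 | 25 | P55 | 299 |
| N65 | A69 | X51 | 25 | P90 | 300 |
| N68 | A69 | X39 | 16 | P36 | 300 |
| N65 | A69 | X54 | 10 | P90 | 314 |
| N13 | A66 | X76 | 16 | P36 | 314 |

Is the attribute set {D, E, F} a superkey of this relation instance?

All 11 rows have distinct {D, E, F} values, so {D, E, F} → (all attributes) holds and {D, E, F} is a superkey.

Yes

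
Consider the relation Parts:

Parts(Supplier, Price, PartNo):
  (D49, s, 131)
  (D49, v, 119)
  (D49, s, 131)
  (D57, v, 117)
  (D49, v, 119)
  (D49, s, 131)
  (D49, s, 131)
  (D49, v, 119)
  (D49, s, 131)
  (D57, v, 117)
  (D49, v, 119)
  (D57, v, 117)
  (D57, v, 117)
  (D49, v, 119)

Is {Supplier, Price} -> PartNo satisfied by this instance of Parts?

Yes

(Supplier=D49, Price=s): 5 rows → PartNo = 131, 131, 131, 131, 131 ✓
(Supplier=D49, Price=v): 5 rows → PartNo = 119, 119, 119, 119, 119 ✓
(Supplier=D57, Price=v): 4 rows → PartNo = 117, 117, 117, 117 ✓
Every {Supplier, Price} value is associated with a single PartNo value, so {Supplier, Price} -> PartNo holds.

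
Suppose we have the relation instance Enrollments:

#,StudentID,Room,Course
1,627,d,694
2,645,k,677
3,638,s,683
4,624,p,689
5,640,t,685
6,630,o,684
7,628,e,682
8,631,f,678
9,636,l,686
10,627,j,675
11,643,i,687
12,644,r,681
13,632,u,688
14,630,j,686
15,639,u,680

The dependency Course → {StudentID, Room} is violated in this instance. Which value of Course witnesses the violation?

686

Course=694: row 1 → {StudentID,Room} = (627, d) ✓
Course=677: row 2 → {StudentID,Room} = (645, k) ✓
Course=683: row 3 → {StudentID,Room} = (638, s) ✓
Course=689: row 4 → {StudentID,Room} = (624, p) ✓
Course=685: row 5 → {StudentID,Room} = (640, t) ✓
Course=684: row 6 → {StudentID,Room} = (630, o) ✓
Course=682: row 7 → {StudentID,Room} = (628, e) ✓
Course=678: row 8 → {StudentID,Room} = (631, f) ✓
Course=686: rows 9, 14 → {StudentID,Room} takes values {(636, l), (630, j)} — violation
Course=675: row 10 → {StudentID,Room} = (627, j) ✓
Course=687: row 11 → {StudentID,Room} = (643, i) ✓
Course=681: row 12 → {StudentID,Room} = (644, r) ✓
Course=688: row 13 → {StudentID,Room} = (632, u) ✓
Course=680: row 15 → {StudentID,Room} = (639, u) ✓
The only Course value with inconsistent RHS is Course=686.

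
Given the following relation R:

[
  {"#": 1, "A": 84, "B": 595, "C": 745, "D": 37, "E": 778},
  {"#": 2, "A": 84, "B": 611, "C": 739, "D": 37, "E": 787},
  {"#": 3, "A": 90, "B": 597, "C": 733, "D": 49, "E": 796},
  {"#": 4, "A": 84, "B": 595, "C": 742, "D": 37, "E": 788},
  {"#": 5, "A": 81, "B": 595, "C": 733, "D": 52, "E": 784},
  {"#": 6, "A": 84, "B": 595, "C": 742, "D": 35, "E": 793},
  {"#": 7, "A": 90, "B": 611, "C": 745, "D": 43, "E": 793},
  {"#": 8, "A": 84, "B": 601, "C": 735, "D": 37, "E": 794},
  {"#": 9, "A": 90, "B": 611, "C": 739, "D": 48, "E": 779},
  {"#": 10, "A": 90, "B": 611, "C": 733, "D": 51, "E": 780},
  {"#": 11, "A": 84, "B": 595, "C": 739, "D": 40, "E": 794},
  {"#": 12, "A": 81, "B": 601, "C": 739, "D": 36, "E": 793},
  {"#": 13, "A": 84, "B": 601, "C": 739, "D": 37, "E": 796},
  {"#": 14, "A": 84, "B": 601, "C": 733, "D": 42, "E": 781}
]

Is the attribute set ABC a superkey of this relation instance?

No

Rows 4 and 6 have the same ABC value (A=84, B=595, C=742) but are distinct tuples, so ABC does not determine every attribute — not a superkey.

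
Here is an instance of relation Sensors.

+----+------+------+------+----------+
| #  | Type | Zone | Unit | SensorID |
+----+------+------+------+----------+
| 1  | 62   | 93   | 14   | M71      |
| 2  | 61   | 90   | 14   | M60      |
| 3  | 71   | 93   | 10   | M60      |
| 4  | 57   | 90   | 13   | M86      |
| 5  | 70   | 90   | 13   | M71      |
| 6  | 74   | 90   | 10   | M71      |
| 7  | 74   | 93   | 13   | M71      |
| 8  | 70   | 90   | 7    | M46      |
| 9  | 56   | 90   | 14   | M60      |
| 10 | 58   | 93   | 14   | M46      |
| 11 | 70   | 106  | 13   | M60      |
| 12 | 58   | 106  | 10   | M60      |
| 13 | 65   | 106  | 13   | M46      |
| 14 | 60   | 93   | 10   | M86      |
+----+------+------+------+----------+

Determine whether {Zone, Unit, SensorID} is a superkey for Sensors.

No

Rows 2 and 9 have the same {Zone, Unit, SensorID} value (Zone=90, Unit=14, SensorID=M60) but are distinct tuples, so {Zone, Unit, SensorID} does not determine every attribute — not a superkey.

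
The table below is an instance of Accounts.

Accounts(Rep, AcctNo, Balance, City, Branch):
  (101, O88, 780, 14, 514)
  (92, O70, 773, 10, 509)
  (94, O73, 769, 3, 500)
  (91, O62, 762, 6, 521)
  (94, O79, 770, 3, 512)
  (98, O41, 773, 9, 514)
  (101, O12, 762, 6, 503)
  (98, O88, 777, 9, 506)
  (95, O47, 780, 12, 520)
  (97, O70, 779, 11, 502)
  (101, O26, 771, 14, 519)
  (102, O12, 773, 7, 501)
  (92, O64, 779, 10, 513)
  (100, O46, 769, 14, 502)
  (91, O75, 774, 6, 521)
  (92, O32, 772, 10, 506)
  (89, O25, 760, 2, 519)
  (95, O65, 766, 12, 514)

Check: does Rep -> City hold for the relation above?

Rep=101: 3 rows → City takes values {14, 6} — violation
Rep=92: 3 rows → City = 10, 10, 10 ✓
Rep=94: 2 rows → City = 3, 3 ✓
Rep=91: 2 rows → City = 6, 6 ✓
Rep=98: 2 rows → City = 9, 9 ✓
Rep=95: 2 rows → City = 12, 12 ✓
Rep=97: 1 row → City = 11 ✓
Rep=102: 1 row → City = 7 ✓
Rep=100: 1 row → City = 14 ✓
Rep=89: 1 row → City = 2 ✓
Two rows agree on Rep but differ on City, so Rep -> City does not hold.

No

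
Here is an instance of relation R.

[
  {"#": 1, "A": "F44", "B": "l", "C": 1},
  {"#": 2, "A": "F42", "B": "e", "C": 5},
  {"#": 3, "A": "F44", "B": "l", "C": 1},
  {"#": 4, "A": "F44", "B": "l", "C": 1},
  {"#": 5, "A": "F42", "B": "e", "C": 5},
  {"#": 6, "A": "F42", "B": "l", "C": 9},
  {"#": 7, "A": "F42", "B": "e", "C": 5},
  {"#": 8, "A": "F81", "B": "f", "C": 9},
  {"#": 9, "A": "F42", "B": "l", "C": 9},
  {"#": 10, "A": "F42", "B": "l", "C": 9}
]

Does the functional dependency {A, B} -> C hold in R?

(A=F44, B=l): rows 1, 3, 4 → C = 1, 1, 1 ✓
(A=F42, B=e): rows 2, 5, 7 → C = 5, 5, 5 ✓
(A=F42, B=l): rows 6, 9, 10 → C = 9, 9, 9 ✓
(A=F81, B=f): row 8 → C = 9 ✓
Every {A, B} value is associated with a single C value, so {A, B} -> C holds.

Yes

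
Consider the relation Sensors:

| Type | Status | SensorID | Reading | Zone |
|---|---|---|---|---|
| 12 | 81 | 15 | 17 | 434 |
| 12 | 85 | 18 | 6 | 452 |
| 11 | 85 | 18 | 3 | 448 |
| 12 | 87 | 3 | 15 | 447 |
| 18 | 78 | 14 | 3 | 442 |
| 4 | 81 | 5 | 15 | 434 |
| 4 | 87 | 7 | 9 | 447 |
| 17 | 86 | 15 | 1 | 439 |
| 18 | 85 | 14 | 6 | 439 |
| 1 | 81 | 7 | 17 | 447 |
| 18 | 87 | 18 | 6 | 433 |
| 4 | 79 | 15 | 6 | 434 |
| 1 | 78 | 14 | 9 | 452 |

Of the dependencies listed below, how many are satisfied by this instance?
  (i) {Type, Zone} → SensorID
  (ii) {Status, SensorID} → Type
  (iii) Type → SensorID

0

(i) {Type, Zone} → SensorID: (Type=4, Zone=434): 2 rows → SensorID takes values {5, 15} — violation — fails.
(ii) {Status, SensorID} → Type: (Status=85, SensorID=18): 2 rows → Type takes values {12, 11} — violation; (Status=78, SensorID=14): 2 rows → Type takes values {18, 1} — violation — fails.
(iii) Type → SensorID: Type=12: 3 rows → SensorID takes values {15, 18, 3} — violation; Type=18: 3 rows → SensorID takes values {14, 18} — violation; Type=4: 3 rows → SensorID takes values {5, 7, 15} — violation; Type=1: 2 rows → SensorID takes values {7, 14} — violation — fails.
None of the 3 dependencies hold.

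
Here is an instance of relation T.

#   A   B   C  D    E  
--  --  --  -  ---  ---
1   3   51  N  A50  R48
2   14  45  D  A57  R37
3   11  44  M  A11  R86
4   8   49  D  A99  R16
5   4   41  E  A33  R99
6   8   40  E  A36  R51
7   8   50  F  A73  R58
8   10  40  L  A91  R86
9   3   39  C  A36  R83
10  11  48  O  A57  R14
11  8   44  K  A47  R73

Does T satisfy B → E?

B=51: row 1 → E = R48 ✓
B=45: row 2 → E = R37 ✓
B=44: rows 3, 11 → E takes values {R86, R73} — violation
B=49: row 4 → E = R16 ✓
B=41: row 5 → E = R99 ✓
B=40: rows 6, 8 → E takes values {R51, R86} — violation
B=50: row 7 → E = R58 ✓
B=39: row 9 → E = R83 ✓
B=48: row 10 → E = R14 ✓
Two rows agree on B but differ on E, so B → E does not hold.

No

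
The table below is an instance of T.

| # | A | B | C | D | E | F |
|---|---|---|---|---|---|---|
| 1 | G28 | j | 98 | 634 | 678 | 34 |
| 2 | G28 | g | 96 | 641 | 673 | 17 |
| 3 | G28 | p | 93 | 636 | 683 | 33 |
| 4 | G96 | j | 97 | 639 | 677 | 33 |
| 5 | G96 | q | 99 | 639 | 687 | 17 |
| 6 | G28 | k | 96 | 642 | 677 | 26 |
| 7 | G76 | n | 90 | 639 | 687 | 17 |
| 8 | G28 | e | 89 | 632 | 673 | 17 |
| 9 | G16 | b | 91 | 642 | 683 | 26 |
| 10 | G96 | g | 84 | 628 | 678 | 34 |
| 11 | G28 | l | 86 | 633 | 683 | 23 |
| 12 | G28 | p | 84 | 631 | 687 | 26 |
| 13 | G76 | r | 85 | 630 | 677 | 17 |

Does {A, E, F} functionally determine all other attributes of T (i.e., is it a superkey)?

No

Rows 2 and 8 have the same {A, E, F} value (A=G28, E=673, F=17) but are distinct tuples, so {A, E, F} does not determine every attribute — not a superkey.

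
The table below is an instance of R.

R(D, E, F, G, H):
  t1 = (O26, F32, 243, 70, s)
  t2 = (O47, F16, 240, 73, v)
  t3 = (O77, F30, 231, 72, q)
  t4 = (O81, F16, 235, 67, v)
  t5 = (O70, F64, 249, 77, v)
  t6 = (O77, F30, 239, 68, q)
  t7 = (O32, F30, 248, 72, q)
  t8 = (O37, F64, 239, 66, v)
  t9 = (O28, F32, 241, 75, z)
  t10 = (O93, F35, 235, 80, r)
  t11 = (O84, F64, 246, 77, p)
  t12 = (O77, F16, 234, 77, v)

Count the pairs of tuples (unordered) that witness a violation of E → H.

3

E=F32: violating pairs (1,9) — 1 pair.
E=F16: all 3 rows agree on H — 0 pairs.
E=F30: all 3 rows agree on H — 0 pairs.
E=F64: violating pairs (5,11), (8,11) — 2 pairs.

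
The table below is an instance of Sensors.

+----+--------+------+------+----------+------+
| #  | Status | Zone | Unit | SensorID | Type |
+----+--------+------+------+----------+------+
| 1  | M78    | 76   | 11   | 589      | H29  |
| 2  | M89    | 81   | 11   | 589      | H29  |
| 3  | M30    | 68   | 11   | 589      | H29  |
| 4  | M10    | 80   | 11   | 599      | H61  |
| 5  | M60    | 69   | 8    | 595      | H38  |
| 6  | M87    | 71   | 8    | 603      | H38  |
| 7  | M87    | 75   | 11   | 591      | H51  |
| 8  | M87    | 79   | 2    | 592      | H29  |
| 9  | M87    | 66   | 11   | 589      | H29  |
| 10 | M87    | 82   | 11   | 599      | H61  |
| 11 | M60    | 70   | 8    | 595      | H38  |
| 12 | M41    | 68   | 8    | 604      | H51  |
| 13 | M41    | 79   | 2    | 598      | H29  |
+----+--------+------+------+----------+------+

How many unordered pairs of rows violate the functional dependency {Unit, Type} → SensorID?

(Unit=11, Type=H29): all 4 rows agree on SensorID — 0 pairs.
(Unit=11, Type=H61): all 2 rows agree on SensorID — 0 pairs.
(Unit=8, Type=H38): violating pairs (5,6), (6,11) — 2 pairs.
(Unit=2, Type=H29): violating pairs (8,13) — 1 pair.

3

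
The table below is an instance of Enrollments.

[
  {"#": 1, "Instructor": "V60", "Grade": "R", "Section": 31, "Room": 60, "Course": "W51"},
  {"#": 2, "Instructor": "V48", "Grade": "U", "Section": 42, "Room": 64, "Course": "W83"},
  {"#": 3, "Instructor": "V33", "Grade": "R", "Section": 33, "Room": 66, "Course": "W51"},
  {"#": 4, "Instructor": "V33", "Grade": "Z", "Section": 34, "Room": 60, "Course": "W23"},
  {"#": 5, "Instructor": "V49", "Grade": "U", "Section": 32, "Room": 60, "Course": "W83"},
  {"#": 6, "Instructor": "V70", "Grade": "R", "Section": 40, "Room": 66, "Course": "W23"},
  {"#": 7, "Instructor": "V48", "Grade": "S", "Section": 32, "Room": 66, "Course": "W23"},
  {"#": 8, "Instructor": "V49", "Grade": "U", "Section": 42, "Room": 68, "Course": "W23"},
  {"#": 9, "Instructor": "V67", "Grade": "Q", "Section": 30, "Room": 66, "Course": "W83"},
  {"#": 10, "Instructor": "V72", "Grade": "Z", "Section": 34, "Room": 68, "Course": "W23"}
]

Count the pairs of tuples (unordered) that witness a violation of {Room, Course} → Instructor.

2

(Room=66, Course=W23): violating pairs (6,7) — 1 pair.
(Room=68, Course=W23): violating pairs (8,10) — 1 pair.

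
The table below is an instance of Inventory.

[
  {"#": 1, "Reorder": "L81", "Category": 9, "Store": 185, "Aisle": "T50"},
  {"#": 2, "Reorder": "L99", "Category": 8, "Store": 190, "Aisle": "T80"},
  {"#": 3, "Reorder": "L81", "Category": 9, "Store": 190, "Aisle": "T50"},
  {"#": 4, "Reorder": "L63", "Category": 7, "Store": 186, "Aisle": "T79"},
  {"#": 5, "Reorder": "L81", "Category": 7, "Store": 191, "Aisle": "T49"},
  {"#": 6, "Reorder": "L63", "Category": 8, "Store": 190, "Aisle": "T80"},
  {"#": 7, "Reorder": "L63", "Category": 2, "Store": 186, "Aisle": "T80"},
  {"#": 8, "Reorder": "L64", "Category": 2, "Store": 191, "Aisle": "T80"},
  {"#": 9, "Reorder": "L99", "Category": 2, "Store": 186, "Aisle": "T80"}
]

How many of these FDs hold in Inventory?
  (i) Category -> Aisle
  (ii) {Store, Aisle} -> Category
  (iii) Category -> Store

(i) Category -> Aisle: Category=7: rows 4, 5 → Aisle takes values {T79, T49} — violation — fails.
(ii) {Store, Aisle} -> Category: every LHS value maps to a single RHS value — holds.
(iii) Category -> Store: Category=9: rows 1, 3 → Store takes values {185, 190} — violation; Category=7: rows 4, 5 → Store takes values {186, 191} — violation; Category=2: rows 7, 8, 9 → Store takes values {186, 191} — violation — fails.
1 of the 3 dependencies holds.

1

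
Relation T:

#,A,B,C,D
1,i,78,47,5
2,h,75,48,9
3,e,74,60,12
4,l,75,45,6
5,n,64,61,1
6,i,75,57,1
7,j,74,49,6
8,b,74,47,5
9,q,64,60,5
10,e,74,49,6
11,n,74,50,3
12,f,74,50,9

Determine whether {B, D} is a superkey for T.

No

Rows 7 and 10 have the same {B, D} value (B=74, D=6) but are distinct tuples, so {B, D} does not determine every attribute — not a superkey.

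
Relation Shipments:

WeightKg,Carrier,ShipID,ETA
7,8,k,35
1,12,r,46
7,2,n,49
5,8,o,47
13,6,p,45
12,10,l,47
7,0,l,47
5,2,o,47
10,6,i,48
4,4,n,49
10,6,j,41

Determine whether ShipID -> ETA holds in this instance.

Yes

ShipID=k: 1 row → ETA = 35 ✓
ShipID=r: 1 row → ETA = 46 ✓
ShipID=n: 2 rows → ETA = 49, 49 ✓
ShipID=o: 2 rows → ETA = 47, 47 ✓
ShipID=p: 1 row → ETA = 45 ✓
ShipID=l: 2 rows → ETA = 47, 47 ✓
ShipID=i: 1 row → ETA = 48 ✓
ShipID=j: 1 row → ETA = 41 ✓
Every ShipID value is associated with a single ETA value, so ShipID -> ETA holds.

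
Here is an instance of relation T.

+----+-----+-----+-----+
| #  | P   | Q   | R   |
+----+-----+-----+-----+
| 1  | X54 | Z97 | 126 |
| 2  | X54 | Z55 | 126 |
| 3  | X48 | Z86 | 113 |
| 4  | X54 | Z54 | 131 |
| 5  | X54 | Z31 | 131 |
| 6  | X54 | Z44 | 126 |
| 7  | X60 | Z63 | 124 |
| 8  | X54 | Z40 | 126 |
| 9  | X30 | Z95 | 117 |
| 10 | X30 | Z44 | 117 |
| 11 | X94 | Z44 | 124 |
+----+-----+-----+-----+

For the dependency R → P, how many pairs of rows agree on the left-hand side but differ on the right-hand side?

1

R=126: all 4 rows agree on P — 0 pairs.
R=131: all 2 rows agree on P — 0 pairs.
R=124: violating pairs (7,11) — 1 pair.
R=117: all 2 rows agree on P — 0 pairs.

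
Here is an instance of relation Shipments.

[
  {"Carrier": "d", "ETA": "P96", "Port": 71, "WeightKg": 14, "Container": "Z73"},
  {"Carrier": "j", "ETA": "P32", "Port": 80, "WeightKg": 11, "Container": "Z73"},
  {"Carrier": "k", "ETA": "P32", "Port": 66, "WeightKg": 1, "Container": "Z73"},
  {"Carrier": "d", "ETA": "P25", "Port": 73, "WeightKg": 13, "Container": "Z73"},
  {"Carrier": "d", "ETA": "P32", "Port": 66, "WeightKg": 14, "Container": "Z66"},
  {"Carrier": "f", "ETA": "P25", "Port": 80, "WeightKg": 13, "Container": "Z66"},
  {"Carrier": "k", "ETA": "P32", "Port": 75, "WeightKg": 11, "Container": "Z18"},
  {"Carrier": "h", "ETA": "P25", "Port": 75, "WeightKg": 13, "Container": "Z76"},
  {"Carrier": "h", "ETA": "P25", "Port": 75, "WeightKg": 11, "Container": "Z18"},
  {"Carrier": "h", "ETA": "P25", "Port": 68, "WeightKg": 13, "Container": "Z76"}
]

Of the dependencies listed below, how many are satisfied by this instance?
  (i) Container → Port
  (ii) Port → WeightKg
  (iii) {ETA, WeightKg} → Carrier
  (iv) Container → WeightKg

0

(i) Container → Port: Container=Z73: 4 rows → Port takes values {71, 80, 66, 73} — violation; Container=Z66: 2 rows → Port takes values {66, 80} — violation; Container=Z76: 2 rows → Port takes values {75, 68} — violation — fails.
(ii) Port → WeightKg: Port=80: 2 rows → WeightKg takes values {11, 13} — violation; Port=66: 2 rows → WeightKg takes values {1, 14} — violation; Port=75: 3 rows → WeightKg takes values {11, 13} — violation — fails.
(iii) {ETA, WeightKg} → Carrier: (ETA=P32, WeightKg=11): 2 rows → Carrier takes values {j, k} — violation; (ETA=P25, WeightKg=13): 4 rows → Carrier takes values {d, f, h} — violation — fails.
(iv) Container → WeightKg: Container=Z73: 4 rows → WeightKg takes values {14, 11, 1, 13} — violation; Container=Z66: 2 rows → WeightKg takes values {14, 13} — violation — fails.
None of the 4 dependencies hold.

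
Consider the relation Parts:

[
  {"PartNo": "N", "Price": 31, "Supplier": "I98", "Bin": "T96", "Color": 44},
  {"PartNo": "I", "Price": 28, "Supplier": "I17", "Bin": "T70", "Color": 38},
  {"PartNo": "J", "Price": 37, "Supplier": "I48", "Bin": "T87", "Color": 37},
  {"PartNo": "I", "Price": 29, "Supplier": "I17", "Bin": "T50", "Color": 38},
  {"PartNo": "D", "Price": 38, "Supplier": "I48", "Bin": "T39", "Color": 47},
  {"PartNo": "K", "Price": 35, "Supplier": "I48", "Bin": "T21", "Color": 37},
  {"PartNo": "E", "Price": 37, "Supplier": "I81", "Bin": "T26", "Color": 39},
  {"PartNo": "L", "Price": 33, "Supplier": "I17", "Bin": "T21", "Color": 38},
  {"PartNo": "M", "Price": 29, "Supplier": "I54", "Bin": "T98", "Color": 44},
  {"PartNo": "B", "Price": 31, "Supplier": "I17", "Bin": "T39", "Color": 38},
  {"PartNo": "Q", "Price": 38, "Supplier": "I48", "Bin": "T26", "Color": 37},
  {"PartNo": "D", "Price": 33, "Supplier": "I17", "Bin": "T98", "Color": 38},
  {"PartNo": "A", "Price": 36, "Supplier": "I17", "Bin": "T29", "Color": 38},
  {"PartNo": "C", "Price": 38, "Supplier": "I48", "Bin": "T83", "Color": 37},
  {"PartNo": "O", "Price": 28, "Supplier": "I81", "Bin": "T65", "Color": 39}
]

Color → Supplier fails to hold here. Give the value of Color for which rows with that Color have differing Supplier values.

44

Color=44: 2 rows → Supplier takes values {I98, I54} — violation
Color=38: 6 rows → Supplier = I17, I17, I17, I17, I17, I17 ✓
Color=37: 4 rows → Supplier = I48, I48, I48, I48 ✓
Color=47: 1 row → Supplier = I48 ✓
Color=39: 2 rows → Supplier = I81, I81 ✓
The only Color value with inconsistent Supplier is Color=44.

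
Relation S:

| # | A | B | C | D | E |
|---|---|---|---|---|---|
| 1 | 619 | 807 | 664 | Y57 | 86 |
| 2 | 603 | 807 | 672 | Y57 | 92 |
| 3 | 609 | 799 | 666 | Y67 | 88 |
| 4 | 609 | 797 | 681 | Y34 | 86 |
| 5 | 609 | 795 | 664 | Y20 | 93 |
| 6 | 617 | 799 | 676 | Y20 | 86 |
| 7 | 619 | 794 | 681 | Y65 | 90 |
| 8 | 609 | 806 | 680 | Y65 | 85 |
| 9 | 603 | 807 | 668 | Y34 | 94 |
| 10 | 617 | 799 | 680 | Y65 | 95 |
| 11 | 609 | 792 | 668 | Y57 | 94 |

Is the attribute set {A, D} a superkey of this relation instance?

Yes

All 11 rows have distinct {A, D} values, so {A, D} → (all attributes) holds and {A, D} is a superkey.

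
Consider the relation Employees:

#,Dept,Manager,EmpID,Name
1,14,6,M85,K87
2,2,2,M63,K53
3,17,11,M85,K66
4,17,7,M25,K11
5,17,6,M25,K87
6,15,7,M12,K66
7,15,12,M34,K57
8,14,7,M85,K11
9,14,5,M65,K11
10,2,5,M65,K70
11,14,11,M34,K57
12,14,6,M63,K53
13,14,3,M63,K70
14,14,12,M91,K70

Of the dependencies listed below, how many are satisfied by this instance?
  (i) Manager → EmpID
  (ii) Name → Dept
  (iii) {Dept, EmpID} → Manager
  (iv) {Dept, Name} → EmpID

0

(i) Manager → EmpID: Manager=6: rows 1, 5, 12 → EmpID takes values {M85, M25, M63} — violation; Manager=11: rows 3, 11 → EmpID takes values {M85, M34} — violation; Manager=7: rows 4, 6, 8 → EmpID takes values {M25, M12, M85} — violation; Manager=12: rows 7, 14 → EmpID takes values {M34, M91} — violation — fails.
(ii) Name → Dept: Name=K87: rows 1, 5 → Dept takes values {14, 17} — violation; Name=K53: rows 2, 12 → Dept takes values {2, 14} — violation; Name=K66: rows 3, 6 → Dept takes values {17, 15} — violation; Name=K11: rows 4, 8, 9 → Dept takes values {17, 14} — violation; Name=K57: rows 7, 11 → Dept takes values {15, 14} — violation; Name=K70: rows 10, 13, 14 → Dept takes values {2, 14} — violation — fails.
(iii) {Dept, EmpID} → Manager: (Dept=14, EmpID=M85): rows 1, 8 → Manager takes values {6, 7} — violation; (Dept=17, EmpID=M25): rows 4, 5 → Manager takes values {7, 6} — violation; (Dept=14, EmpID=M63): rows 12, 13 → Manager takes values {6, 3} — violation — fails.
(iv) {Dept, Name} → EmpID: (Dept=14, Name=K11): rows 8, 9 → EmpID takes values {M85, M65} — violation; (Dept=14, Name=K70): rows 13, 14 → EmpID takes values {M63, M91} — violation — fails.
None of the 4 dependencies hold.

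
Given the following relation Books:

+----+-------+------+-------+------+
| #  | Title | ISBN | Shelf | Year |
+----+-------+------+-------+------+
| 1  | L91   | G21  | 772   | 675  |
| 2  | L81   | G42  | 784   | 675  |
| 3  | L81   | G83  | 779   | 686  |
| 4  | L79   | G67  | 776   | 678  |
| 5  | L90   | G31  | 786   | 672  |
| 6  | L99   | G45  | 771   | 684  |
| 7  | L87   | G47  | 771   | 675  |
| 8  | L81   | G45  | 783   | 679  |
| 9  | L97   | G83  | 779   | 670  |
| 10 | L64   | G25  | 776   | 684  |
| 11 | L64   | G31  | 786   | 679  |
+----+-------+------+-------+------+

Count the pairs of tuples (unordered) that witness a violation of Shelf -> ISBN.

Shelf=779: all 2 rows agree on ISBN — 0 pairs.
Shelf=776: violating pairs (4,10) — 1 pair.
Shelf=786: all 2 rows agree on ISBN — 0 pairs.
Shelf=771: violating pairs (6,7) — 1 pair.

2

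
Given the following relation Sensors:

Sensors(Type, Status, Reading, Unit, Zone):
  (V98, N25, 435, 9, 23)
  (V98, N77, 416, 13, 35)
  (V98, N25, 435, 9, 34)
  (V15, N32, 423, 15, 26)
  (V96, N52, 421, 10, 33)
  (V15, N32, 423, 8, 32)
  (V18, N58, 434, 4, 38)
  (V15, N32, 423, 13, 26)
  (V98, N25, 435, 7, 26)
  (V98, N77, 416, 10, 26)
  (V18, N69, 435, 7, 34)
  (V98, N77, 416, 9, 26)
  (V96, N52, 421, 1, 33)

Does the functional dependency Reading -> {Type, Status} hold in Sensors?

No

Reading=435: 4 rows → {Type,Status} takes values {(V98, N25), (V18, N69)} — violation
Reading=416: 3 rows → {Type,Status} = (V98, N77), (V98, N77), (V98, N77) ✓
Reading=423: 3 rows → {Type,Status} = (V15, N32), (V15, N32), (V15, N32) ✓
Reading=421: 2 rows → {Type,Status} = (V96, N52), (V96, N52) ✓
Reading=434: 1 row → {Type,Status} = (V18, N58) ✓
Two rows agree on Reading but differ on {Type, Status}, so Reading -> {Type, Status} does not hold.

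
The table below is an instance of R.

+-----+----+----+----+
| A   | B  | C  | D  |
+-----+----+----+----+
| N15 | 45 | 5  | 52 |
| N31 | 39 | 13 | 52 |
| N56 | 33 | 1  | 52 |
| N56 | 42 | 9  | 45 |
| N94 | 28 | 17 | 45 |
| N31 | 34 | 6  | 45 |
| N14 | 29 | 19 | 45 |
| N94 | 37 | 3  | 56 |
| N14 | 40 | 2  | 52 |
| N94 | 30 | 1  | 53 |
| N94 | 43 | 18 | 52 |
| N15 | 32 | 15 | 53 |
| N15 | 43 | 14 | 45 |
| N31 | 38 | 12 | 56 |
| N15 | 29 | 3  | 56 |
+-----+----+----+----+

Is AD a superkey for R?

All 15 rows have distinct AD values, so AD → (all attributes) holds and AD is a superkey.

Yes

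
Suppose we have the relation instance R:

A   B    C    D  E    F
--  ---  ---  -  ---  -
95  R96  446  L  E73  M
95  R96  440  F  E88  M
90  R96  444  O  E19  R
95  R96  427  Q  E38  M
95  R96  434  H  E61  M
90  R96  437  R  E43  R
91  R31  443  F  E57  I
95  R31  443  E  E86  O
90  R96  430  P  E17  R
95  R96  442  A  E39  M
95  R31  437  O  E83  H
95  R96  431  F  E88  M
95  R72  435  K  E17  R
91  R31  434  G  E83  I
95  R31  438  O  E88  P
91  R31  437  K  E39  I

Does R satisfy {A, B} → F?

No

(A=95, B=R96): 6 rows → F = M, M, M, M, M, M ✓
(A=90, B=R96): 3 rows → F = R, R, R ✓
(A=91, B=R31): 3 rows → F = I, I, I ✓
(A=95, B=R31): 3 rows → F takes values {O, H, P} — violation
(A=95, B=R72): 1 row → F = R ✓
Two rows agree on {A, B} but differ on F, so {A, B} → F does not hold.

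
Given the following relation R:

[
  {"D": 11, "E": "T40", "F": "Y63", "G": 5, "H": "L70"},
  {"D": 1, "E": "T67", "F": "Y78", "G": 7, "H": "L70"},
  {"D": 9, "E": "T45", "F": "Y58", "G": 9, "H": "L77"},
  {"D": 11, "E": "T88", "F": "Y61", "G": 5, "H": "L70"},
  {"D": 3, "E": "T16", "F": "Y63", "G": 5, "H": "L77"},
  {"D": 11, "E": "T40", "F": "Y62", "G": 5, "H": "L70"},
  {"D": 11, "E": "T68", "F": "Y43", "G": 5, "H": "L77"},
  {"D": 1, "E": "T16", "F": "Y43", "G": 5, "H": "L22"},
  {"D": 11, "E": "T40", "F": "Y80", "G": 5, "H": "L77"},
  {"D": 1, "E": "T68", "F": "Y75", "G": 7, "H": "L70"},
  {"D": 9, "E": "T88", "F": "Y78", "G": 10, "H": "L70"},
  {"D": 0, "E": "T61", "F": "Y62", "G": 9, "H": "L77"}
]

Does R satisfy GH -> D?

(G=5, H=L70): 3 rows → D = 11, 11, 11 ✓
(G=7, H=L70): 2 rows → D = 1, 1 ✓
(G=9, H=L77): 2 rows → D takes values {9, 0} — violation
(G=5, H=L77): 3 rows → D takes values {3, 11} — violation
(G=5, H=L22): 1 row → D = 1 ✓
(G=10, H=L70): 1 row → D = 9 ✓
Two rows agree on GH but differ on D, so GH -> D does not hold.

No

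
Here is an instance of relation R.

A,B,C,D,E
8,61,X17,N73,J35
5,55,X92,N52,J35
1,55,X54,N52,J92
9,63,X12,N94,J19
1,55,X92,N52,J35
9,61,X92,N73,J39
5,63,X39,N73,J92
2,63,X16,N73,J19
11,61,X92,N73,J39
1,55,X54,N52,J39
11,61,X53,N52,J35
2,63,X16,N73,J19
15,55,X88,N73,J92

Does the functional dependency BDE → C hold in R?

(B=61, D=N73, E=J35): 1 row → C = X17 ✓
(B=55, D=N52, E=J35): 2 rows → C = X92, X92 ✓
(B=55, D=N52, E=J92): 1 row → C = X54 ✓
(B=63, D=N94, E=J19): 1 row → C = X12 ✓
(B=61, D=N73, E=J39): 2 rows → C = X92, X92 ✓
(B=63, D=N73, E=J92): 1 row → C = X39 ✓
(B=63, D=N73, E=J19): 2 rows → C = X16, X16 ✓
(B=55, D=N52, E=J39): 1 row → C = X54 ✓
(B=61, D=N52, E=J35): 1 row → C = X53 ✓
(B=55, D=N73, E=J92): 1 row → C = X88 ✓
Every BDE value is associated with a single C value, so BDE → C holds.

Yes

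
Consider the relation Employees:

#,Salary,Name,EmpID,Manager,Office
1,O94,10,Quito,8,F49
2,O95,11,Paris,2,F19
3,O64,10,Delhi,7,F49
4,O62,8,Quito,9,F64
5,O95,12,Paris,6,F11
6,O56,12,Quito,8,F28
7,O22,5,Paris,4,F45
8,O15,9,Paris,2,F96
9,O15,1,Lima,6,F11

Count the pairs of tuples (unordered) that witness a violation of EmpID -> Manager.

7

EmpID=Quito: violating pairs (1,4), (4,6) — 2 pairs.
EmpID=Paris: violating pairs (2,5), (2,7), (5,7), (5,8), (7,8) — 5 pairs.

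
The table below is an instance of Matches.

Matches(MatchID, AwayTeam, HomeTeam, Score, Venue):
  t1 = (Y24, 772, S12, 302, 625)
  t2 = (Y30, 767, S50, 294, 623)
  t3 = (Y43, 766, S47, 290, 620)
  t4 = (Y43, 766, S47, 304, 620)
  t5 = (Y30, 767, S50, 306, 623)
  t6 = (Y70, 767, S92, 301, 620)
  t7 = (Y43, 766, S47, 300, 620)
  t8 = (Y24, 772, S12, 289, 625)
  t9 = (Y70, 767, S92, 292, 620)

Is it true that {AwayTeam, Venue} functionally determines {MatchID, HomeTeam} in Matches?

Yes

(AwayTeam=772, Venue=625): rows 1, 8 → {MatchID,HomeTeam} = (Y24, S12), (Y24, S12) ✓
(AwayTeam=767, Venue=623): rows 2, 5 → {MatchID,HomeTeam} = (Y30, S50), (Y30, S50) ✓
(AwayTeam=766, Venue=620): rows 3, 4, 7 → {MatchID,HomeTeam} = (Y43, S47), (Y43, S47), (Y43, S47) ✓
(AwayTeam=767, Venue=620): rows 6, 9 → {MatchID,HomeTeam} = (Y70, S92), (Y70, S92) ✓
Every {AwayTeam, Venue} value is associated with a single {MatchID, HomeTeam} value, so {AwayTeam, Venue} -> {MatchID, HomeTeam} holds.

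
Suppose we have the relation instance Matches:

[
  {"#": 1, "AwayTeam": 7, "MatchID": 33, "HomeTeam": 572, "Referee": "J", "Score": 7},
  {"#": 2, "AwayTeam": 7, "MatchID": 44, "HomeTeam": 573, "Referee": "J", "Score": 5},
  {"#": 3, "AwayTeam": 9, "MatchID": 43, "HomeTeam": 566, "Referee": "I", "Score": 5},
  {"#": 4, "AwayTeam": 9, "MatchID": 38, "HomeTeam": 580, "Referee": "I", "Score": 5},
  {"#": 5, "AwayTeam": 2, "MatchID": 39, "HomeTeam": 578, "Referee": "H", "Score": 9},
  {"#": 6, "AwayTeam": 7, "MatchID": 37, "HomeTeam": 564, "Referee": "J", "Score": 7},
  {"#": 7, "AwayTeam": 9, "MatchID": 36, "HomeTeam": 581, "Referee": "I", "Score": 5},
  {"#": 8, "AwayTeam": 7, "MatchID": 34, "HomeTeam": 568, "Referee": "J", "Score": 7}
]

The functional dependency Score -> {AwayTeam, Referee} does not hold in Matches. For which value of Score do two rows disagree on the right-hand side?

5

Score=7: rows 1, 6, 8 → {AwayTeam,Referee} = (7, J), (7, J), (7, J) ✓
Score=5: rows 2, 3, 4, 7 → {AwayTeam,Referee} takes values {(7, J), (9, I)} — violation
Score=9: row 5 → {AwayTeam,Referee} = (2, H) ✓
The only Score value with inconsistent RHS is Score=5.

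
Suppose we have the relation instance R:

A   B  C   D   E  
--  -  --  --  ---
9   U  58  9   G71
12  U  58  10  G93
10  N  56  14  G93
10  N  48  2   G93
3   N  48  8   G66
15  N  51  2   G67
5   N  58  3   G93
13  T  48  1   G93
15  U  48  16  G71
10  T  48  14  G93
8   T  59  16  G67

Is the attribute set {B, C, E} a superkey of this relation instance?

Two distinct rows share (B=T, C=48, E=G93), so {B, C, E} does not determine every attribute — not a superkey.

No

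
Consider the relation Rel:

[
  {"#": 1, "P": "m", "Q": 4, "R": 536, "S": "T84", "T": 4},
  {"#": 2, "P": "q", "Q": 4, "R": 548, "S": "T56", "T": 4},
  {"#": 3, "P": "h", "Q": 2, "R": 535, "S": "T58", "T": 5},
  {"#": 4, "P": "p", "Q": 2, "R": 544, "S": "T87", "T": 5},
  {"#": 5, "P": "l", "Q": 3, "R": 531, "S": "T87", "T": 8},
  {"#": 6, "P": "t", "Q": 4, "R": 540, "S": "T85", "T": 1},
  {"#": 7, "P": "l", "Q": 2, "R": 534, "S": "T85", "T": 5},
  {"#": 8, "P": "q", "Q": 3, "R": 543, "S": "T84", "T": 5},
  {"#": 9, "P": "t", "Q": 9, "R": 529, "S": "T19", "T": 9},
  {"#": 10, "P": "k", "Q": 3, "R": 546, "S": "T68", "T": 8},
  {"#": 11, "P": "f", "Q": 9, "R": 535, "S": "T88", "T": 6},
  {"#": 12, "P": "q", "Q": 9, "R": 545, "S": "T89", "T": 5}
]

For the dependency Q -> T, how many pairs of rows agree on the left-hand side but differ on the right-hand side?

7

Q=4: violating pairs (1,6), (2,6) — 2 pairs.
Q=2: all 3 rows agree on T — 0 pairs.
Q=3: violating pairs (5,8), (8,10) — 2 pairs.
Q=9: violating pairs (9,11), (9,12), (11,12) — 3 pairs.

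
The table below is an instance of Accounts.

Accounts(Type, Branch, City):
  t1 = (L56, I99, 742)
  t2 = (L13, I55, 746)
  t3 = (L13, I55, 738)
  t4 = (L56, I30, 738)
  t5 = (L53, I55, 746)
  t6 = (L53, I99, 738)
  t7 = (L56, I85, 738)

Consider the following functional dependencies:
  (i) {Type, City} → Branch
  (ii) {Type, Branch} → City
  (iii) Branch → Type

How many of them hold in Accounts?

0

(i) {Type, City} → Branch: (Type=L56, City=738): rows 4, 7 → Branch takes values {I30, I85} — violation — fails.
(ii) {Type, Branch} → City: (Type=L13, Branch=I55): rows 2, 3 → City takes values {746, 738} — violation — fails.
(iii) Branch → Type: Branch=I99: rows 1, 6 → Type takes values {L56, L53} — violation; Branch=I55: rows 2, 3, 5 → Type takes values {L13, L53} — violation — fails.
None of the 3 dependencies hold.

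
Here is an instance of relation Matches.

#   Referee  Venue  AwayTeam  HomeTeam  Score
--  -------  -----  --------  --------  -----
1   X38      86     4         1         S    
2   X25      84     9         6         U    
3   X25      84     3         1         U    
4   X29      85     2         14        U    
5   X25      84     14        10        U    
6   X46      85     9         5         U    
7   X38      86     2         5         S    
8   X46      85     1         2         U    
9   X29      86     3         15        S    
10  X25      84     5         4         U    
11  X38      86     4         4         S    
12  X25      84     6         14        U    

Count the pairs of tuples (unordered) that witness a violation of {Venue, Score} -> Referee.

5

(Venue=86, Score=S): violating pairs (1,9), (7,9), (9,11) — 3 pairs.
(Venue=84, Score=U): all 5 rows agree on Referee — 0 pairs.
(Venue=85, Score=U): violating pairs (4,6), (4,8) — 2 pairs.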